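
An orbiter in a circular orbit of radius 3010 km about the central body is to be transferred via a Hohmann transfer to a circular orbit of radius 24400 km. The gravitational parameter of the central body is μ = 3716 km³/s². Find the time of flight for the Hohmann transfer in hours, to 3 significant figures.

Semi-major axis of the transfer orbit: a_t = (3010 + 24400)/2 = 13705 km.
By Kepler's third law the transfer-orbit period is T = 2π√(a_t³/μ), so t = T/2 = 82690 s.
Converting: 82690 s ÷ 3600 s/hour = 23.0 hours.

t = 23.0 hours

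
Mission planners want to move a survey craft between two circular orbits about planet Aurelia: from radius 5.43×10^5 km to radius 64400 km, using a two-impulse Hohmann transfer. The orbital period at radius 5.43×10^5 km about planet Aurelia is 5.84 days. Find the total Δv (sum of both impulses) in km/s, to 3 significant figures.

Δv = 10.3 km/s

From Kepler's third law T² = 4π²r³/μ at r = 5.43×10^5 km, T = 5.84 days = 5.84 × 86400 s = 5.04576×10^5 s: μ = 4π²r³/T² = 2.48260×10^7 km³/s².
Transfer-ellipse semi-major axis a_t = (r₁ + r₂)/2 = (5.430×10^5 + 64400)/2 = 3.037×10^5 km.
Circular speed at r₁: v₁ = √(μ/r₁) = √(2.48260×10^7/5.430×10^5) = 6.762 km/s.
Transfer-orbit speed at r₁ (vis-viva): v_a = √[μ(2/r₁ − 1/a_t)] = 3.114 km/s.
First burn Δv₁ = |v_a − v₁| = 3.648 km/s.
At r₂, v₂ = √(μ/r₂) = 19.6341 km/s.
Transfer-orbit speed at r₂: v_p = √[μ(2/r₂ − 1/a_t)] = 26.2535 km/s.
Second burn Δv₂ = |v₂ − v_p| = 6.619 km/s.
Δv = Δv₁ + Δv₂ = 3.648 + 6.619 = 10.27 km/s.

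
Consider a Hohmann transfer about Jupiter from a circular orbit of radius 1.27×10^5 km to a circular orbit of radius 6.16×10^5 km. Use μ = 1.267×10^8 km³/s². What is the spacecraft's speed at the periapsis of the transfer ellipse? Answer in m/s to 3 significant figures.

v = 40700 m/s

Transfer-ellipse semi-major axis a_t = (r₁ + r₂)/2 = (1.270×10^5 + 6.160×10^5)/2 = 3.715×10^5 km.
At periapsis, r = 1.270×10^5 km.
Vis-viva: v = √[μ(2/r − 1/a_t)] = √[1.267×10^8 × (2/1.270×10^5 − 1/3.715×10^5)] = 40.67 km/s.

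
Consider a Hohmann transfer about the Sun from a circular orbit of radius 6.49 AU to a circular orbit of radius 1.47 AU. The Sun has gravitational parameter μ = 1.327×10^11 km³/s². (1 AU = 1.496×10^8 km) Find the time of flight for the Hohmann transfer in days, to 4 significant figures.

t = 1450 days

In km: r₁ = 6.49 × 1.496×10^8 = 9.70904×10^8 km; r₂ = 1.47 × 1.496×10^8 = 2.19912×10^8 km.
Semi-major axis of the transfer orbit: a_t = (9.70904×10^8 + 2.19912×10^8)/2 = 5.95408×10^8 km.
Transfer time t = π√(a_t³/μ) = π√((5.95408×10^8)³ / 1.327×10^11) = 1.253×10^8 s.
Converting: 1.253×10^8 s ÷ 86400 s/day = 1450 days.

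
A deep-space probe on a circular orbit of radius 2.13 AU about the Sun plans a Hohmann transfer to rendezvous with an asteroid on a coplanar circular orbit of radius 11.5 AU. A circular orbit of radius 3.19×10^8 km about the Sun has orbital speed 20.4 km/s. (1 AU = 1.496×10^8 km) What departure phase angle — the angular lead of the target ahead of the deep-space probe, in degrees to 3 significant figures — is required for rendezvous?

φ = 97.9°

From the circular-orbit relation v² = μ/r at r = 3.19×10^8 km: μ = v²r = (20.4)² × 3.19×10^8 = 1.32755×10^11 km³/s².
In km: r₁ = 2.13 × 1.496×10^8 = 3.18648×10^8 km; r₂ = 11.5 × 1.496×10^8 = 1.7204×10^9 km.
The Hohmann ellipse has a_t = (r₁ + r₂)/2 = 1.019524×10^9 km.
The half-period of the transfer ellipse is t = π√(a_t³/μ) = 2.8069×10^8 s.
Target angular speed ω₂ = √(μ/r₂³) = 5.1060×10^-9 rad/s.
Angle swept by the target during transfer: ω₂·t = 1.4332 rad = 82.12°.
Arrival is 180° from departure on the ellipse, so φ = 180° − 82.12° = 97.9°.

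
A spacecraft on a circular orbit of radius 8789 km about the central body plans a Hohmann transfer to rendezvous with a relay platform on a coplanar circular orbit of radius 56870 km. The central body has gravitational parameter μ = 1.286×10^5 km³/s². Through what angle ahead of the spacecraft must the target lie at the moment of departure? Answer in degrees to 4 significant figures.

Transfer-ellipse semi-major axis a_t = (r₁ + r₂)/2 = (8789 + 56870)/2 = 32829.5 km.
The half-period of the transfer ellipse is t = π√(a_t³/μ) = 52110.57 s.
The target's mean motion on its circular orbit is ω₂ = √(μ/r₂³) = 2.644208×10^-5 rad/s.
Angle swept by the target during transfer: ω₂·t = 1.377912 rad = 78.949°.
The spacecraft traverses 180° on the transfer ellipse, so the target must lead by 180° − 78.949° = 101.1°.

φ = 101.1°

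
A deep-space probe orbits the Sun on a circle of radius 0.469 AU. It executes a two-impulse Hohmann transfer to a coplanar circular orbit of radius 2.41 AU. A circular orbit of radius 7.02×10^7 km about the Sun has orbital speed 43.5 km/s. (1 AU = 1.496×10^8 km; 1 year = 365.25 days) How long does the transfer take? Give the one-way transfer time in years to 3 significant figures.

From the circular-orbit relation v² = μ/r at r = 7.02×10^7 km: μ = v²r = (43.5)² × 7.02×10^7 = 1.32836×10^11 km³/s².
In km: r₁ = 0.469 × 1.496×10^8 = 7.01624×10^7 km; r₂ = 2.41 × 1.496×10^8 = 3.60536×10^8 km.
Semi-major axis of the transfer orbit: a_t = (7.01624×10^7 + 3.60536×10^8)/2 = 2.153492×10^8 km.
Half the transfer-orbit period gives t = π√(a_t³/μ) = 2.724×10^7 s.
Converting: 2.724×10^7 s ÷ 3.15576×10^7 s/year (365.25 × 86400) = 0.863 years.

t = 0.863 years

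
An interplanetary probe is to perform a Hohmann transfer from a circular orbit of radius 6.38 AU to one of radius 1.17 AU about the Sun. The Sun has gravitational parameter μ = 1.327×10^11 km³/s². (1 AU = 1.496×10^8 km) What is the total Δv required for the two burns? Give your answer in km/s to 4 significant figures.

Δv = 13.49 km/s

In km: r₁ = 6.38 × 1.496×10^8 = 9.54448×10^8 km; r₂ = 1.17 × 1.496×10^8 = 1.75032×10^8 km.
The Hohmann ellipse has a_t = (r₁ + r₂)/2 = 5.6474×10^8 km.
At r₁ the circular-orbit speed is v₁ = √(μ/r₁) = 11.791 km/s.
Transfer-orbit speed at r₁ (vis-viva): v_a = √[μ(2/r₁ − 1/a_t)] = 6.5644 km/s.
First burn Δv₁ = |v_a − v₁| = 5.227 km/s.
At r₂, v₂ = √(μ/r₂) = 27.5345 km/s.
Transfer-orbit speed at r₂: v_p = √[μ(2/r₂ − 1/a_t)] = 35.7955 km/s.
Second burn Δv₂ = |v₂ − v_p| = 8.261 km/s.
Total Δv = Δv₁ + Δv₂ = 13.49 km/s.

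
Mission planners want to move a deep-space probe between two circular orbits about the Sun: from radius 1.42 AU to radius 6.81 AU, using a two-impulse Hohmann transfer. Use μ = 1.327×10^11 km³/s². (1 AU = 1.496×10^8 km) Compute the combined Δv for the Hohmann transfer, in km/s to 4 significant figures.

In km: r₁ = 1.42 × 1.496×10^8 = 2.12432×10^8 km; r₂ = 6.81 × 1.496×10^8 = 1.018776×10^9 km.
Semi-major axis of the transfer orbit: a_t = (2.12432×10^8 + 1.018776×10^9)/2 = 6.15604×10^8 km.
Circular speed at r₁: v₁ = √(μ/r₁) = √(1.327×10^11/2.12432×10^8) = 24.993 km/s.
Transfer-orbit speed at r₁ (vis-viva): v_p = √[μ(2/r₁ − 1/a_t)] = 32.152 km/s.
First burn Δv₁ = |v_p − v₁| = 7.159 km/s.
At r₂, v₂ = √(μ/r₂) = 11.413 km/s.
Transfer-orbit speed at r₂: v_a = √[μ(2/r₂ − 1/a_t)] = 6.7043 km/s.
Second burn Δv₂ = |v₂ − v_a| = 4.709 km/s.
Δv = Δv₁ + Δv₂ = 7.159 + 4.709 = 11.87 km/s.

Δv = 11.87 km/s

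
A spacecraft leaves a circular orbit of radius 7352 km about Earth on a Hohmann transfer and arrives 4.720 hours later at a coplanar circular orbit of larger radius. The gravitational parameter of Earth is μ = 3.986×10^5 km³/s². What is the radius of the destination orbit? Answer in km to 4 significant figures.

r₂ = 38000 km

Transfer time t = 4.720 hours = 16992 s, and t = π√(a_t³/μ).
So a_t = (μ t²/π²)^(1/3) = (3.986×10^5 × (16992)² / π²)^(1/3) = 22676 km.
Since a_t = (r₁ + r₂)/2, r₂ = 2a_t − r₁ = 2×22676 − 7352 = 38000 km.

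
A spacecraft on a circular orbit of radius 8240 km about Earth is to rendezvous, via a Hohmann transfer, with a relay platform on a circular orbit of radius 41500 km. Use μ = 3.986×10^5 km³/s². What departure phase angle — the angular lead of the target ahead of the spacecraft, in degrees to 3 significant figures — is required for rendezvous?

φ = 96.5°

Transfer-ellipse semi-major axis a_t = (r₁ + r₂)/2 = (8240 + 41500)/2 = 24870 km.
The half-period of the transfer ellipse is t = π√(a_t³/μ) = 19516 s.
The target's mean motion on its circular orbit is ω₂ = √(μ/r₂³) = 7.4679×10^-5 rad/s.
Angle swept by the target during transfer: ω₂·t = 1.45744 rad = 83.51°.
Arrival is 180° from departure on the ellipse, so φ = 180° − 83.51° = 96.5°.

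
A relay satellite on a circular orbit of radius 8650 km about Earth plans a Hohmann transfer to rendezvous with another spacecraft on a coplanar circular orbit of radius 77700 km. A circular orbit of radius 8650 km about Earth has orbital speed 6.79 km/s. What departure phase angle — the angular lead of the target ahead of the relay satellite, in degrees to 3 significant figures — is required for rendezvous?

φ = 105°

From the circular-orbit relation v² = μ/r at r = 8650 km: μ = v²r = (6.79)² × 8650 = 3.98800×10^5 km³/s².
Semi-major axis of the transfer orbit: a_t = (8650 + 77700)/2 = 43175 km.
Transfer time t = π√(a_t³/μ) = 44629.4 s.
Target angular speed ω₂ = √(μ/r₂³) = 2.91572×10^-5 rad/s.
Angle swept by the target during transfer: ω₂·t = 1.3013 rad = 74.56°.
Arrival is 180° from departure on the ellipse, so φ = 180° − 74.56° = 105°.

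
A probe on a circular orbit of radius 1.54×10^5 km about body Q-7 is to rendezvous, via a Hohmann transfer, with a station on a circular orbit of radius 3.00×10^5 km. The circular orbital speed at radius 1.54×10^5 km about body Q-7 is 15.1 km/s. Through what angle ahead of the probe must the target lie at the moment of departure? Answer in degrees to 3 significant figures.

From the circular-orbit relation v² = μ/r at r = 1.54×10^5 km: μ = v²r = (15.1)² × 1.54×10^5 = 3.51135×10^7 km³/s².
Semi-major axis of the transfer orbit: a_t = (1.540×10^5 + 3.000×10^5)/2 = 2.270×10^5 km.
The half-period of the transfer ellipse is t = π√(a_t³/μ) = 57340 s.
The target's mean motion on its circular orbit is ω₂ = √(μ/r₂³) = 3.606×10^-5 rad/s.
Angle swept by the target during transfer: ω₂·t = 2.068 rad = 118.5°.
The probe traverses 180° on the transfer ellipse, so the target must lead by 180° − 118.5° = 61.5°.

φ = 61.5°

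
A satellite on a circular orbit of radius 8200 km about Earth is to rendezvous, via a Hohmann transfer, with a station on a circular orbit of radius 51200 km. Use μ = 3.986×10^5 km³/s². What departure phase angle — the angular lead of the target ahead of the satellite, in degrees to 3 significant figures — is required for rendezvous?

The Hohmann ellipse has a_t = (r₁ + r₂)/2 = 29700 km.
Transfer time t = π√(a_t³/μ) = 25469.2 s.
Target angular speed ω₂ = √(μ/r₂³) = 5.44959×10^-5 rad/s.
Angle swept by the target during transfer: ω₂·t = 1.38797 rad = 79.52°.
The satellite traverses 180° on the transfer ellipse, so the target must lead by 180° − 79.52° = 100°.

φ = 100°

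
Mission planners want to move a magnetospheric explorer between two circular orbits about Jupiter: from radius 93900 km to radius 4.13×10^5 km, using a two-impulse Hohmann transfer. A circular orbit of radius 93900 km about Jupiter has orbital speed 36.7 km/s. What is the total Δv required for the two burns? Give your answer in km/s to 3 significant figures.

Δv = 17.0 km/s

From the circular-orbit relation v² = μ/r at r = 93900 km: μ = v²r = (36.7)² × 93900 = 1.26473×10^8 km³/s².
The Hohmann ellipse has a_t = (r₁ + r₂)/2 = 2.5345×10^5 km.
At r₁ the circular-orbit speed is v₁ = √(μ/r₁) = 36.70 km/s.
Transfer-orbit speed at r₁ (vis-viva): v_p = √[μ(2/r₁ − 1/a_t)] = 46.85 km/s.
First burn Δv₁ = |v_p − v₁| = 10.15 km/s.
At r₂, v₂ = √(μ/r₂) = 17.499 km/s.
Transfer-orbit speed at r₂: v_a = √[μ(2/r₂ − 1/a_t)] = 10.651 km/s.
Second burn Δv₂ = |v₂ − v_a| = 6.848 km/s.
Δv = Δv₁ + Δv₂ = 10.15 + 6.848 = 17.00 km/s.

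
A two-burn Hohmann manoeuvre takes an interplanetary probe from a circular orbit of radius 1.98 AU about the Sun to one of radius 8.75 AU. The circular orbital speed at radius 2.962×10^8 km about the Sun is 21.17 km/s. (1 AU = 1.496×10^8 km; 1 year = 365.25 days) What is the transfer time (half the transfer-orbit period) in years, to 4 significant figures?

From the circular-orbit relation v² = μ/r at r = 2.962×10^8 km: μ = v²r = (21.17)² × 2.962×10^8 = 1.32748×10^11 km³/s².
In km: r₁ = 1.98 × 1.496×10^8 = 2.96208×10^8 km; r₂ = 8.75 × 1.496×10^8 = 1.309×10^9 km.
The Hohmann ellipse has a_t = (r₁ + r₂)/2 = 8.02604×10^8 km.
Transfer time t = π√(a_t³/μ) = π√((8.02604×10^8)³ / 1.32748×10^11) = 1.9606×10^8 s.
Converting: 1.9606×10^8 s ÷ 3.15576×10^7 s/year (365.25 × 86400) = 6.213 years.

t = 6.213 years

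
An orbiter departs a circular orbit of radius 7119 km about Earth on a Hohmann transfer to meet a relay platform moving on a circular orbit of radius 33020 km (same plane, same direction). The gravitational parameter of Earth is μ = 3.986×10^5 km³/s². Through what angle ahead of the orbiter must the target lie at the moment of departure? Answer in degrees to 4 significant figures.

φ = 94.71°

The Hohmann ellipse has a_t = (r₁ + r₂)/2 = 20069.5 km.
The half-period of the transfer ellipse is t = π√(a_t³/μ) = 14150 s.
The target's mean motion on its circular orbit is ω₂ = √(μ/r₂³) = 1.052×10^-4 rad/s.
Angle swept by the target during transfer: ω₂·t = 1.4886 rad = 85.29°.
Arrival is 180° from departure on the ellipse, so φ = 180° − 85.29° = 94.71°.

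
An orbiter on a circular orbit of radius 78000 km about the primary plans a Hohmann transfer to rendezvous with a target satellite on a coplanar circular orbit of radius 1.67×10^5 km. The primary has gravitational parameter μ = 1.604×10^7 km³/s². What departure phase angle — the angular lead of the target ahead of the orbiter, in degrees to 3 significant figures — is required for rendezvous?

The Hohmann ellipse has a_t = (r₁ + r₂)/2 = 1.225×10^5 km.
Transfer time t = π√(a_t³/μ) = 33630 s.
The target's mean motion on its circular orbit is ω₂ = √(μ/r₂³) = 5.869×10^-5 rad/s.
Angle swept by the target during transfer: ω₂·t = 1.974 rad = 113.1°.
Arrival is 180° from departure on the ellipse, so φ = 180° − 113.1° = 66.9°.

φ = 66.9°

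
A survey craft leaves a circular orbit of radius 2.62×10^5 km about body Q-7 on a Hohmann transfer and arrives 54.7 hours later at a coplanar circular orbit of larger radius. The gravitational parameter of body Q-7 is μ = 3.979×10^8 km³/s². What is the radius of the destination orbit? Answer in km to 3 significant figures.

Transfer time t = 54.7 hours = 1.9692×10^5 s, and t = π√(a_t³/μ).
So a_t = (μ t²/π²)^(1/3) = (3.979×10^8 × (1.9692×10^5)² / π²)^(1/3) = 1.1606×10^6 km.
Since a_t = (r₁ + r₂)/2, r₂ = 2a_t − r₁ = 2×1.1606×10^6 − 2.620×10^5 = 2.0592×10^6 km.

r₂ = 2.06×10^6 km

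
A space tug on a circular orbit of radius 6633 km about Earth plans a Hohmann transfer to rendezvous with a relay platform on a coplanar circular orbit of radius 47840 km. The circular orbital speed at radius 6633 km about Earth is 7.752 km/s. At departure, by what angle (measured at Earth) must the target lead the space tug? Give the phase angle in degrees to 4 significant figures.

From the circular-orbit relation v² = μ/r at r = 6633 km: μ = v²r = (7.752)² × 6633 = 3.98600×10^5 km³/s².
Semi-major axis of the transfer orbit: a_t = (6633 + 47840)/2 = 27236.5 km.
Transfer time t = π√(a_t³/μ) = 22367.0 s.
The target's mean motion on its circular orbit is ω₂ = √(μ/r₂³) = 6.03368×10^-5 rad/s.
Angle swept by the target during transfer: ω₂·t = 1.34955 rad = 77.32°.
The space tug traverses 180° on the transfer ellipse, so the target must lead by 180° − 77.32° = 102.7°.

φ = 102.7°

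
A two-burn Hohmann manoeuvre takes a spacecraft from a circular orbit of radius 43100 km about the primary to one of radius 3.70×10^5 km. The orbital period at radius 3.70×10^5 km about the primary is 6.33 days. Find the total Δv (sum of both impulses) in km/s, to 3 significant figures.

From Kepler's third law T² = 4π²r³/μ at r = 3.70×10^5 km, T = 6.33 days = 6.33 × 86400 s = 5.46912×10^5 s: μ = 4π²r³/T² = 6.68544×10^6 km³/s².
Semi-major axis of the transfer orbit: a_t = (43100 + 3.700×10^5)/2 = 2.0655×10^5 km.
Circular speed at r₁: v₁ = √(μ/r₁) = √(6.68544×10^6/43100) = 12.4545 km/s.
Transfer-orbit speed at r₁ (vis-viva equation): v_p = √[μ(2/r₁ − 1/a_t)] = 16.6692 km/s.
First burn Δv₁ = |v_p − v₁| = 4.215 km/s.
Circular speed at r₂: v₂ = √(μ/r₂) = 4.251 km/s.
Transfer-orbit speed at r₂: v_a = √[μ(2/r₂ − 1/a_t)] = 1.942 km/s.
Second burn Δv₂ = |v₂ − v_a| = 2.309 km/s.
Total Δv = Δv₁ + Δv₂ = 6.524 km/s.

Δv = 6.52 km/s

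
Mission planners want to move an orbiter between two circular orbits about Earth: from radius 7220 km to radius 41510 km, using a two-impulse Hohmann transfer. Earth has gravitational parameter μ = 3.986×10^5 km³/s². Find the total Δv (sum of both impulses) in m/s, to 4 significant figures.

Δv = 3680 m/s

Transfer-ellipse semi-major axis a_t = (r₁ + r₂)/2 = (7220 + 41510)/2 = 24365 km.
Circular speed at r₁: v₁ = √(μ/r₁) = √(3.986×10^5/7220) = 7.430 km/s.
Transfer-orbit speed at r₁ (v² = μ(2/r − 1/a)): v_p = √[μ(2/r₁ − 1/a_t)] = 9.698 km/s.
First burn Δv₁ = |v_p − v₁| = 2.268 km/s.
Circular speed at r₂: v₂ = √(μ/r₂) = 3.099 km/s.
Transfer-orbit speed at r₂: v_a = √[μ(2/r₂ − 1/a_t)] = 1.687 km/s.
Second burn Δv₂ = |v₂ − v_a| = 1.412 km/s.
Δv = Δv₁ + Δv₂ = 2.268 + 1.412 = 3.680 km/s.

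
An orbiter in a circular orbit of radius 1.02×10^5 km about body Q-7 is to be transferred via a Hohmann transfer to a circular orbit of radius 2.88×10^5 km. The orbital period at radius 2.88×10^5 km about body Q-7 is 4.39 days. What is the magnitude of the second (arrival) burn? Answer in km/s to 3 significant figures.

Δv₂ = 1.32 km/s

From Kepler's third law T² = 4π²r³/μ at r = 2.88×10^5 km, T = 4.39 days = 4.39 × 86400 s = 3.79296×10^5 s: μ = 4π²r³/T² = 6.55512×10^6 km³/s².
The Hohmann ellipse has a_t = (r₁ + r₂)/2 = 1.950×10^5 km.
Circular speed at r = 2.880×10^5 km: v_c = √(μ/r) = 4.7708 km/s.
Vis-viva on the transfer ellipse at r = 2.880×10^5 km gives v_t = √[μ(2/r − 1/a_t)] = 3.4505 km/s.
Δv₂ = |v_t − v_c| = |3.4505 − 4.7708| = 1.320 km/s.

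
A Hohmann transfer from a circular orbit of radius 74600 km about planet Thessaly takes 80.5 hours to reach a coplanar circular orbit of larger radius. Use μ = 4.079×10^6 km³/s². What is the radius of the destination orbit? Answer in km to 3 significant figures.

r₂ = 5.78×10^5 km

Transfer time t = 80.5 hours = 2.898×10^5 s, and t = π√(a_t³/μ).
So a_t = (μ t²/π²)^(1/3) = (4.079×10^6 × (2.898×10^5)² / π²)^(1/3) = 3.2620×10^5 km.
Since a_t = (r₁ + r₂)/2, r₂ = 2a_t − r₁ = 2×3.2620×10^5 − 74600 = 5.778×10^5 km.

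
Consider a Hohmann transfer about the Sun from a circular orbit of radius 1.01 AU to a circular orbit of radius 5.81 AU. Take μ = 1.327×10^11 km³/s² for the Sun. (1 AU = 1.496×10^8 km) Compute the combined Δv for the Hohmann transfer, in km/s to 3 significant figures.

Δv = 14.7 km/s

In km: r₁ = 1.01 × 1.496×10^8 = 1.51096×10^8 km; r₂ = 5.81 × 1.496×10^8 = 8.69176×10^8 km.
The Hohmann ellipse has a_t = (r₁ + r₂)/2 = 5.10136×10^8 km.
At r₁ the circular-orbit speed is v₁ = √(μ/r₁) = 29.635 km/s.
Transfer-orbit speed at r₁ (v² = μ(2/r − 1/a)): v_p = √[μ(2/r₁ − 1/a_t)] = 38.683 km/s.
First burn Δv₁ = |v_p − v₁| = 9.048 km/s.
Circular speed at r₂: v₂ = √(μ/r₂) = 12.3561 km/s.
Transfer-orbit speed at r₂: v_a = √[μ(2/r₂ − 1/a_t)] = 6.72458 km/s.
Second burn Δv₂ = |v₂ − v_a| = 5.632 km/s.
Δv = Δv₁ + Δv₂ = 9.048 + 5.632 = 14.68 km/s.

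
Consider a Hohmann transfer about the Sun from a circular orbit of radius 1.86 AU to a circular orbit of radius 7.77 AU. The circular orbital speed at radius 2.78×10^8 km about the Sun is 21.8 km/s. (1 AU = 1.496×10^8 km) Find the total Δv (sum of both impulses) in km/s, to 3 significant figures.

Δv = 9.93 km/s

From the circular-orbit relation v² = μ/r at r = 2.78×10^8 km: μ = v²r = (21.8)² × 2.78×10^8 = 1.32117×10^11 km³/s².
In km: r₁ = 1.86 × 1.496×10^8 = 2.78256×10^8 km; r₂ = 7.77 × 1.496×10^8 = 1.162392×10^9 km.
The Hohmann ellipse has a_t = (r₁ + r₂)/2 = 7.20324×10^8 km.
At r₁ the circular-orbit speed is v₁ = √(μ/r₁) = 21.79 km/s.
Transfer-orbit speed at r₁ (vis-viva): v_p = √[μ(2/r₁ − 1/a_t)] = 27.68 km/s.
First burn Δv₁ = |v_p − v₁| = 5.890 km/s.
At r₂, v₂ = √(μ/r₂) = 10.661 km/s.
Transfer-orbit speed at r₂: v_a = √[μ(2/r₂ − 1/a_t)] = 6.6261 km/s.
Second burn Δv₂ = |v₂ − v_a| = 4.035 km/s.
Total Δv = Δv₁ + Δv₂ = 9.925 km/s.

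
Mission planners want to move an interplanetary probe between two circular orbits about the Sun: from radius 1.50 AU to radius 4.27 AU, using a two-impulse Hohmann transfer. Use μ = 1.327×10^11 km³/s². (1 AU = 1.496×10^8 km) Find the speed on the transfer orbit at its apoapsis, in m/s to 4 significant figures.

In km: r₁ = 1.50 × 1.496×10^8 = 2.244×10^8 km; r₂ = 4.27 × 1.496×10^8 = 6.38792×10^8 km.
Semi-major axis of the transfer orbit: a_t = (2.244×10^8 + 6.38792×10^8)/2 = 4.31596×10^8 km.
At apoapsis, r = 6.38792×10^8 km.
Applying v² = μ(2/r − 1/a_t): v = 10.39 km/s.

v = 10390 m/s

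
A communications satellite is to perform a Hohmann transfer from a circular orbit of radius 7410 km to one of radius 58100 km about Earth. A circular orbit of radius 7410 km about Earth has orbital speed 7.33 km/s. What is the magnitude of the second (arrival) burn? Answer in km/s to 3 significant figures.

From the circular-orbit relation v² = μ/r at r = 7410 km: μ = v²r = (7.33)² × 7410 = 3.98131×10^5 km³/s².
Transfer-ellipse semi-major axis a_t = (r₁ + r₂)/2 = (7410 + 58100)/2 = 32755 km.
Circular speed at r = 58100 km: v_c = √(μ/r) = 2.618 km/s.
Vis-viva on the transfer ellipse at r = 58100 km gives v_t = √[μ(2/r − 1/a_t)] = 1.245 km/s.
Δv₂ = |v_t − v_c| = |1.245 − 2.618| = 1.373 km/s.

Δv₂ = 1.37 km/s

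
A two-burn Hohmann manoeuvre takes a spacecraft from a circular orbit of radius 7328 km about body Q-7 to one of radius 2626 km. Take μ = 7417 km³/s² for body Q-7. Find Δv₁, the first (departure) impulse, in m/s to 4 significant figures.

Transfer-ellipse semi-major axis a_t = (r₁ + r₂)/2 = (7328 + 2626)/2 = 4977 km.
On the circular orbit at r = 7328 km, v_c = √(μ/r) = 1.0061 km/s.
Vis-viva on the transfer ellipse at r = 7328 km gives v_t = √[μ(2/r − 1/a_t)] = 0.73078 km/s.
Δv₁ = |v_t − v_c| = |0.73078 − 1.0061| = 0.2753 km/s.

Δv₁ = 275.3 m/s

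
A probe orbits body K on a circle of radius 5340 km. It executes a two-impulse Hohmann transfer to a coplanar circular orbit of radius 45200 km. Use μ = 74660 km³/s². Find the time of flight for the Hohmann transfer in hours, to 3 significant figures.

Semi-major axis of the transfer orbit: a_t = (5340 + 45200)/2 = 25270 km.
By Kepler's third law the transfer-orbit period is T = 2π√(a_t³/μ), so t = T/2 = 46190 s.
Converting: 46190 s ÷ 3600 s/hour = 12.8 hours.

t = 12.8 hours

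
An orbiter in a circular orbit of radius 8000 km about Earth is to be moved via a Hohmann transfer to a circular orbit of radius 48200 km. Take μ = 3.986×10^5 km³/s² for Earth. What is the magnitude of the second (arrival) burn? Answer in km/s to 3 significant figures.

Δv₂ = 1.34 km/s

The Hohmann ellipse has a_t = (r₁ + r₂)/2 = 28100 km.
Circular speed at r = 48200 km: v_c = √(μ/r) = 2.8757 km/s.
Transfer-orbit speed at the same r (vis-viva, a = a_t): v_t = √[μ(2/r − 1/a_t)] = 1.5344 km/s.
Δv₂ = |v_t − v_c| = |1.5344 − 2.8757| = 1.341 km/s.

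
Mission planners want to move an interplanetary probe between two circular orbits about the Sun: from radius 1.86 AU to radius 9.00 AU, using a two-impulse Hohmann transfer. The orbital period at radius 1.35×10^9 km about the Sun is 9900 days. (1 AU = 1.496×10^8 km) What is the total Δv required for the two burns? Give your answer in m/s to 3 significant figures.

Δv = 10400 m/s

From Kepler's third law T² = 4π²r³/μ at r = 1.35×10^9 km, T = 9900 days = 9900 × 86400 s = 8.5536×10^8 s: μ = 4π²r³/T² = 1.32759×10^11 km³/s².
In km: r₁ = 1.86 × 1.496×10^8 = 2.78256×10^8 km; r₂ = 9.00 × 1.496×10^8 = 1.3464×10^9 km.
Semi-major axis of the transfer orbit: a_t = (2.78256×10^8 + 1.3464×10^9)/2 = 8.12328×10^8 km.
At r₁ the circular-orbit speed is v₁ = √(μ/r₁) = 21.843 km/s.
On the transfer ellipse at r₁, vis-viva equation gives v_p = √[μ(2/r₁ − 1/a_t)] = 28.121 km/s.
First burn Δv₁ = |v_p − v₁| = 6.278 km/s.
At r₂, v₂ = √(μ/r₂) = 9.930 km/s.
Transfer-orbit speed at r₂: v_a = √[μ(2/r₂ − 1/a_t)] = 5.812 km/s.
Second burn Δv₂ = |v₂ − v_a| = 4.118 km/s.
Total Δv = Δv₁ + Δv₂ = 10.40 km/s.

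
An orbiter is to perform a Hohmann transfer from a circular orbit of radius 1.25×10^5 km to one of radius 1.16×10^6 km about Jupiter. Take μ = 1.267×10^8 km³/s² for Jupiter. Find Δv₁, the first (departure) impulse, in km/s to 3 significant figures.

Semi-major axis of the transfer orbit: a_t = (1.250×10^5 + 1.160×10^6)/2 = 6.425×10^5 km.
Circular speed at r = 1.250×10^5 km: v_c = √(μ/r) = 31.84 km/s.
Transfer-orbit speed at the same r (vis-viva, a = a_t): v_t = √[μ(2/r − 1/a_t)] = 42.78 km/s.
Δv₁ = |v_t − v_c| = |42.78 − 31.84| = 10.94 km/s.

Δv₁ = 10.9 km/s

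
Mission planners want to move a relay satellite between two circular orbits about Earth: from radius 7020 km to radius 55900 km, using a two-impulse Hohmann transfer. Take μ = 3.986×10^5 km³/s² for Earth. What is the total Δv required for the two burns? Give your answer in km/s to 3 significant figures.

Δv = 3.92 km/s

Transfer-ellipse semi-major axis a_t = (r₁ + r₂)/2 = (7020 + 55900)/2 = 31460 km.
Circular speed at r₁: v₁ = √(μ/r₁) = √(3.986×10^5/7020) = 7.5353 km/s.
On the transfer ellipse at r₁, vis-viva equation gives v_p = √[μ(2/r₁ − 1/a_t)] = 10.044 km/s.
First burn Δv₁ = |v_p − v₁| = 2.509 km/s.
At r₂, v₂ = √(μ/r₂) = 2.670 km/s.
Transfer-orbit speed at r₂: v_a = √[μ(2/r₂ − 1/a_t)] = 1.261 km/s.
Second burn Δv₂ = |v₂ − v_a| = 1.409 km/s.
Total Δv = Δv₁ + Δv₂ = 3.918 km/s.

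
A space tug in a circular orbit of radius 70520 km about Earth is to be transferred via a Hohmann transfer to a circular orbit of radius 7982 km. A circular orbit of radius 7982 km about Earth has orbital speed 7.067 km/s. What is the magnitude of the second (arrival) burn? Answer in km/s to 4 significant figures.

From the circular-orbit relation v² = μ/r at r = 7982 km: μ = v²r = (7.067)² × 7982 = 3.98641×10^5 km³/s².
Transfer-ellipse semi-major axis a_t = (r₁ + r₂)/2 = (70520 + 7982)/2 = 39251 km.
On the circular orbit at r = 7982 km, v_c = √(μ/r) = 7.067 km/s.
Vis-viva on the transfer ellipse at r = 7982 km gives v_t = √[μ(2/r − 1/a_t)] = 9.473 km/s.
Δv₂ = |v_t − v_c| = |9.473 − 7.067| = 2.406 km/s.

Δv₂ = 2.406 km/s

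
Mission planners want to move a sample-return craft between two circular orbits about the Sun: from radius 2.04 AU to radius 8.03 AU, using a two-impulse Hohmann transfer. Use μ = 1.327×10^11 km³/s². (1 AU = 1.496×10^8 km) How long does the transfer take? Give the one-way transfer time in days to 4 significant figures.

In km: r₁ = 2.04 × 1.496×10^8 = 3.05184×10^8 km; r₂ = 8.03 × 1.496×10^8 = 1.201288×10^9 km.
Semi-major axis of the transfer orbit: a_t = (3.05184×10^8 + 1.201288×10^9)/2 = 7.53236×10^8 km.
Transfer time t = π√(a_t³/μ) = π√((7.53236×10^8)³ / 1.327×10^11) = 1.7828×10^8 s.
Converting: 1.7828×10^8 s ÷ 86400 s/day = 2063 days.

t = 2063 days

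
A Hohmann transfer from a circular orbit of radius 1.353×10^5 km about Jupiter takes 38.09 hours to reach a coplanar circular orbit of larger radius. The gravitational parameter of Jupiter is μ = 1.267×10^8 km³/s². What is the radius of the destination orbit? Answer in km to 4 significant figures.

r₂ = 1.110×10^6 km

Transfer time t = 38.09 hours = 1.37124×10^5 s, and t = π√(a_t³/μ).
So a_t = (μ t²/π²)^(1/3) = (1.267×10^8 × (1.37124×10^5)² / π²)^(1/3) = 6.2264×10^5 km.
Since a_t = (r₁ + r₂)/2, r₂ = 2a_t − r₁ = 2×6.2264×10^5 − 1.353×10^5 = 1.10998×10^6 km.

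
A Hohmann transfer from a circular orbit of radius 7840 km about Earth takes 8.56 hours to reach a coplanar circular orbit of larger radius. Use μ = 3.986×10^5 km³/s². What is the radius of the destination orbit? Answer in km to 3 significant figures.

Transfer time t = 8.56 hours = 30816 s, and t = π√(a_t³/μ).
So a_t = (μ t²/π²)^(1/3) = (3.986×10^5 × (30816)² / π²)^(1/3) = 33723 km.
Since a_t = (r₁ + r₂)/2, r₂ = 2a_t − r₁ = 2×33723 − 7840 = 59606 km.

r₂ = 59600 km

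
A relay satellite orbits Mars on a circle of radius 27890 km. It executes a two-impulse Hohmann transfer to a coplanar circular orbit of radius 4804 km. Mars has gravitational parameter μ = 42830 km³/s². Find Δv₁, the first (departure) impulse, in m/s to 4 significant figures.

Semi-major axis of the transfer orbit: a_t = (27890 + 4804)/2 = 16347 km.
Circular speed at r = 27890 km: v_c = √(μ/r) = 1.2392 km/s.
Transfer-orbit speed at the same r (vis-viva, a = a_t): v_t = √[μ(2/r − 1/a_t)] = 0.67179 km/s.
Δv₁ = |v_t − v_c| = |0.67179 − 1.2392| = 0.5674 km/s.

Δv₁ = 567.4 m/s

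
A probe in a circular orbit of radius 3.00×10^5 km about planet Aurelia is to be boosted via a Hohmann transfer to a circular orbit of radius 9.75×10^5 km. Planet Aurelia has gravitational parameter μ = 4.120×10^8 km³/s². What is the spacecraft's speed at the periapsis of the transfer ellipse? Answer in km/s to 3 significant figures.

Transfer-ellipse semi-major axis a_t = (r₁ + r₂)/2 = (3.000×10^5 + 9.750×10^5)/2 = 6.375×10^5 km.
The periapsis of the transfer ellipse is at r = 3.000×10^5 km.
Applying v² = μ(2/r − 1/a_t): v = 45.83 km/s.

v = 45.8 km/s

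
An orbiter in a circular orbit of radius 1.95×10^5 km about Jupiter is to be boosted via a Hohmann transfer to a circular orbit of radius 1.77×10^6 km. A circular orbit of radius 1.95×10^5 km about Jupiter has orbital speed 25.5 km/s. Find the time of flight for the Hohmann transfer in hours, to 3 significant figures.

t = 75.5 hours

From the circular-orbit relation v² = μ/r at r = 1.95×10^5 km: μ = v²r = (25.5)² × 1.95×10^5 = 1.26799×10^8 km³/s².
Transfer-ellipse semi-major axis a_t = (r₁ + r₂)/2 = (1.950×10^5 + 1.770×10^6)/2 = 9.825×10^5 km.
Half the transfer-orbit period gives t = π√(a_t³/μ) = 2.717×10^5 s.
Converting: 2.717×10^5 s ÷ 3600 s/hour = 75.5 hours.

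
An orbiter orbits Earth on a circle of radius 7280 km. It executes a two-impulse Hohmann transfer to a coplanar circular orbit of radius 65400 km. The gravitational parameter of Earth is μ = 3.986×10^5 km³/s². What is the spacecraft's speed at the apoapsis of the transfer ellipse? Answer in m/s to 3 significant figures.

The Hohmann ellipse has a_t = (r₁ + r₂)/2 = 36340 km.
At apoapsis, r = 65400 km.
From the vis-viva equation, v = √[μ(2/r − 1/a_t)] = 1.105 km/s.

v = 1100 m/s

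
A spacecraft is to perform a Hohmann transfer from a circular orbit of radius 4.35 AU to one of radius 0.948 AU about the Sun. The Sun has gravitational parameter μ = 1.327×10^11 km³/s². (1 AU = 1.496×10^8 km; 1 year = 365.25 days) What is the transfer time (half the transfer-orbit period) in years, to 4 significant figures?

t = 2.156 years

In km: r₁ = 4.35 × 1.496×10^8 = 6.5076×10^8 km; r₂ = 0.948 × 1.496×10^8 = 1.418208×10^8 km.
Transfer-ellipse semi-major axis a_t = (r₁ + r₂)/2 = (6.5076×10^8 + 1.418208×10^8)/2 = 3.962904×10^8 km.
Half the transfer-orbit period gives t = π√(a_t³/μ) = 6.804×10^7 s.
Converting: 6.804×10^7 s ÷ 3.15576×10^7 s/year (365.25 × 86400) = 2.156 years.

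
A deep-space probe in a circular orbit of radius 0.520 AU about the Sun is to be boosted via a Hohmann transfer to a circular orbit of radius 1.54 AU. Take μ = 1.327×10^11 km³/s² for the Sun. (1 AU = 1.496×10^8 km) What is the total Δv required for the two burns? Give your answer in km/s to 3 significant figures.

Δv = 16.1 km/s

In km: r₁ = 0.520 × 1.496×10^8 = 7.7792×10^7 km; r₂ = 1.54 × 1.496×10^8 = 2.30384×10^8 km.
Semi-major axis of the transfer orbit: a_t = (7.7792×10^7 + 2.30384×10^8)/2 = 1.54088×10^8 km.
At r₁ the circular-orbit speed is v₁ = √(μ/r₁) = 41.30 km/s.
Transfer-orbit speed at r₁ (v² = μ(2/r − 1/a)): v_p = √[μ(2/r₁ − 1/a_t)] = 50.50 km/s.
First burn Δv₁ = |v_p − v₁| = 9.200 km/s.
At r₂, v₂ = √(μ/r₂) = 24.000 km/s.
Transfer-orbit speed at r₂: v_a = √[μ(2/r₂ − 1/a_t)] = 17.053 km/s.
Second burn Δv₂ = |v₂ − v_a| = 6.947 km/s.
Total Δv = Δv₁ + Δv₂ = 16.15 km/s.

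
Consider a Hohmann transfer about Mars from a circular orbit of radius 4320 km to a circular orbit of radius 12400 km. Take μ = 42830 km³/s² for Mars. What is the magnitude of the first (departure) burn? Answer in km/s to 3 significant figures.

Δv₁ = 0.686 km/s

The Hohmann ellipse has a_t = (r₁ + r₂)/2 = 8360 km.
On the circular orbit at r = 4320 km, v_c = √(μ/r) = 3.1487 km/s.
Transfer-orbit speed at the same r (vis-viva, a = a_t): v_t = √[μ(2/r − 1/a_t)] = 3.8348 km/s.
Δv₁ = |v_t − v_c| = |3.8348 − 3.1487| = 0.6861 km/s.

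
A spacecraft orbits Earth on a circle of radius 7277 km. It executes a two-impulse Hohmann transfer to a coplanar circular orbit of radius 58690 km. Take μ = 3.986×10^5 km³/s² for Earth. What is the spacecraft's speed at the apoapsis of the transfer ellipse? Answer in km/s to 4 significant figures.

Semi-major axis of the transfer orbit: a_t = (7277 + 58690)/2 = 32983.5 km.
At apoapsis, r = 58690 km.
Vis-viva: v = √[μ(2/r − 1/a_t)] = √[3.986×10^5 × (2/58690 − 1/32983.5)] = 1.224 km/s.

v = 1.224 km/s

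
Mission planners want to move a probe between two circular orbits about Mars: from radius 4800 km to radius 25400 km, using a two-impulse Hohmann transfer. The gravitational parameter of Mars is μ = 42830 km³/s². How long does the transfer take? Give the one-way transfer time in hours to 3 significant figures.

t = 7.82 hours

Semi-major axis of the transfer orbit: a_t = (4800 + 25400)/2 = 15100 km.
Transfer time t = π√(a_t³/μ) = π√((15100)³ / 42830) = 28167 s.
Converting: 28167 s ÷ 3600 s/hour = 7.82 hours.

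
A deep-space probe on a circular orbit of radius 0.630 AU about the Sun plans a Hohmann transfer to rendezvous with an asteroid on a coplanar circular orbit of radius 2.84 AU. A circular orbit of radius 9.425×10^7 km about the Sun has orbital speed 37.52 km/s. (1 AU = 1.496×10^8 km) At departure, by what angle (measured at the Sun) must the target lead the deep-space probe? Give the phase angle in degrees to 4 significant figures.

From the circular-orbit relation v² = μ/r at r = 9.425×10^7 km: μ = v²r = (37.52)² × 9.425×10^7 = 1.32680×10^11 km³/s².
In km: r₁ = 0.630 × 1.496×10^8 = 9.4248×10^7 km; r₂ = 2.84 × 1.496×10^8 = 4.24864×10^8 km.
Semi-major axis of the transfer orbit: a_t = (9.4248×10^7 + 4.24864×10^8)/2 = 2.59556×10^8 km.
The half-period of the transfer ellipse is t = π√(a_t³/μ) = 3.6066×10^7 s.
The target's mean motion on its circular orbit is ω₂ = √(μ/r₂³) = 4.1594×10^-8 rad/s.
Angle swept by the target during transfer: ω₂·t = 1.5001 rad = 85.95°.
Arrival is 180° from departure on the ellipse, so φ = 180° − 85.95° = 94.05°.

φ = 94.05°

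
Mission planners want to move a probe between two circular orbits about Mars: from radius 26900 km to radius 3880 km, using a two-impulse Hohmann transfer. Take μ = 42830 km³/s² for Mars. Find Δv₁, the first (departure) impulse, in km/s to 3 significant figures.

Δv₁ = 0.628 km/s

Semi-major axis of the transfer orbit: a_t = (26900 + 3880)/2 = 15390 km.
Circular speed at r = 26900 km: v_c = √(μ/r) = 1.261821 km/s.
Vis-viva on the transfer ellipse at r = 26900 km gives v_t = √[μ(2/r − 1/a_t)] = 0.6335698 km/s.
Δv₁ = |v_t − v_c| = |0.6335698 − 1.261821| = 0.6283 km/s.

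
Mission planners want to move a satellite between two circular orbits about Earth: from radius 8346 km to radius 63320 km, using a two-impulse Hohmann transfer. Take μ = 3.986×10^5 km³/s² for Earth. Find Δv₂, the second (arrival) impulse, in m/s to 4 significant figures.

Δv₂ = 1298 m/s

The Hohmann ellipse has a_t = (r₁ + r₂)/2 = 35833 km.
Circular speed at r = 63320 km: v_c = √(μ/r) = 2.509 km/s.
Vis-viva on the transfer ellipse at r = 63320 km gives v_t = √[μ(2/r − 1/a_t)] = 1.211 km/s.
Δv₂ = |v_t − v_c| = |1.211 − 2.509| = 1.298 km/s.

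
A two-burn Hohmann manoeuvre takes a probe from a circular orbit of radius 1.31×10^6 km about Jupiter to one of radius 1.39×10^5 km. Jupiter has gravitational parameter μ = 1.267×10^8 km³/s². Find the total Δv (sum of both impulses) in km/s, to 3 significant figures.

The Hohmann ellipse has a_t = (r₁ + r₂)/2 = 7.245×10^5 km.
At r₁ the circular-orbit speed is v₁ = √(μ/r₁) = 9.83451 km/s.
Transfer-orbit speed at r₁ (vis-viva): v_a = √[μ(2/r₁ − 1/a_t)] = 4.30765 km/s.
First burn Δv₁ = |v_a − v₁| = 5.5269 km/s.
At r₂, v₂ = √(μ/r₂) = 30.191 km/s.
Transfer-orbit speed at r₂: v_p = √[μ(2/r₂ − 1/a_t)] = 40.597 km/s.
Second burn Δv₂ = |v₂ − v_p| = 10.406 km/s.
Total Δv = Δv₁ + Δv₂ = 15.93 km/s.

Δv = 15.9 km/s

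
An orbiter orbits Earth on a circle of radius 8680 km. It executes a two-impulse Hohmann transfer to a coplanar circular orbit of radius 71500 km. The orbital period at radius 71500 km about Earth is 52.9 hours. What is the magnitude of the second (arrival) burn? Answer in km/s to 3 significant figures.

From Kepler's third law T² = 4π²r³/μ at r = 71500 km, T = 52.9 hours = 52.9 × 3600 s = 1.9044×10^5 s: μ = 4π²r³/T² = 3.97889×10^5 km³/s².
Semi-major axis of the transfer orbit: a_t = (8680 + 71500)/2 = 40090 km.
On the circular orbit at r = 71500 km, v_c = √(μ/r) = 2.359 km/s.
Vis-viva on the transfer ellipse at r = 71500 km gives v_t = √[μ(2/r − 1/a_t)] = 1.098 km/s.
Δv₂ = |v_t − v_c| = |1.098 − 2.359| = 1.261 km/s.

Δv₂ = 1.26 km/s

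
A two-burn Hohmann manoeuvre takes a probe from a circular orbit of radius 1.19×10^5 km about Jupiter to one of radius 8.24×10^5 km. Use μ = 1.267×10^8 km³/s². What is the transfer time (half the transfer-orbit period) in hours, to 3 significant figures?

The Hohmann ellipse has a_t = (r₁ + r₂)/2 = 4.715×10^5 km.
Transfer time t = π√(a_t³/μ) = π√((4.715×10^5)³ / 1.267×10^8) = 90360 s.
Converting: 90360 s ÷ 3600 s/hour = 25.1 hours.

t = 25.1 hours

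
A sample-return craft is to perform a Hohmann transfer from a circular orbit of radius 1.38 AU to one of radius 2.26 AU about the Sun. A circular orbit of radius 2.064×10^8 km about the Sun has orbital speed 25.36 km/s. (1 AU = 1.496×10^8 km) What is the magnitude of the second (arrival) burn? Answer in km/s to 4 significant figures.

Δv₂ = 2.561 km/s

From the circular-orbit relation v² = μ/r at r = 2.064×10^8 km: μ = v²r = (25.36)² × 2.064×10^8 = 1.32742×10^11 km³/s².
In km: r₁ = 1.38 × 1.496×10^8 = 2.06448×10^8 km; r₂ = 2.26 × 1.496×10^8 = 3.38096×10^8 km.
The Hohmann ellipse has a_t = (r₁ + r₂)/2 = 2.72272×10^8 km.
On the circular orbit at r = 3.38096×10^8 km, v_c = √(μ/r) = 19.815 km/s.
Vis-viva on the transfer ellipse at r = 3.38096×10^8 km gives v_t = √[μ(2/r − 1/a_t)] = 17.254 km/s.
Δv₂ = |v_t − v_c| = |17.254 − 19.815| = 2.561 km/s.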